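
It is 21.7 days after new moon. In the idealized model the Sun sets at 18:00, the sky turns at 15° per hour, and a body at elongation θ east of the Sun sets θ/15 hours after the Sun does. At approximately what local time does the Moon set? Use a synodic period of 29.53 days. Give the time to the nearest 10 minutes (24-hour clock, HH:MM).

Elongation θ = 360° × 21.7/29.53 ≈ 264.5°.
At 15° of sky rotation per hour, 264.5° corresponds to a 17.64 h lag.
18:00 + 17.636 h ≈ 11:38 → 11:40 to the nearest ten minutes.

11:40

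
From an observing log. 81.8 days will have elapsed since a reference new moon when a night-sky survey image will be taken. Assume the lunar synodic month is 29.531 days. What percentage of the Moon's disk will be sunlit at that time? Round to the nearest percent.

Reduce mod P: 81.8 − 2×29.531 = 22.74 d into the current lunation.
Phase angle: θ = 360°·(22.74 d)/(29.531 d) = 277.2°.
With cos θ = 0.125, the lit fraction is (1 − 0.125)/2 ≈ 0.437, so 44%.

44%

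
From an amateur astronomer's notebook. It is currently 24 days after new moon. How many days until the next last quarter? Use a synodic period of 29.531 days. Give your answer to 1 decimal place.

Last quarter is 0.75 of the way through the cycle: age 0.75 × 29.531 = 22.148 d.
This lunation's last quarter (22.148 d) has passed, so add one period: 51.679 − 24 = 27.679 days.

27.7 days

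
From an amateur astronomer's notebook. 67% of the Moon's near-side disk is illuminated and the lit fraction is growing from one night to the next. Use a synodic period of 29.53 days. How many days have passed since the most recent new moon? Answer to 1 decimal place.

From f = (1 − cos θ)/2: cos θ = 1 − 2×0.67 = -0.340; arccos → 109.9°.
Before full moon the principal value applies: θ = 109.9°.
Age = 29.53 × 109.9°/360° ≈ 9.01 days.

9.0 days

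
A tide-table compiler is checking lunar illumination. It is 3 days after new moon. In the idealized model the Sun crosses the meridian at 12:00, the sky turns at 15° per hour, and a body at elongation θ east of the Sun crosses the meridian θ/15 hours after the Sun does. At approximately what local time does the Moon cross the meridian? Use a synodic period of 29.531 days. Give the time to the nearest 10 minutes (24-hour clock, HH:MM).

14:30

Elongation θ = 360° × 3/29.531 ≈ 36.6°.
At 15° of sky rotation per hour, 36.6° corresponds to a 2.44 h lag.
12:00 + 2.438 h ≈ 14:26 → 14:30 to the nearest ten minutes.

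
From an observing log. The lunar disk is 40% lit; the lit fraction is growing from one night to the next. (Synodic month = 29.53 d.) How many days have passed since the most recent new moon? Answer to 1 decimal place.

6.4 days

cos θ = 1 − 2f = 0.200, giving a principal value of 78.5°.
Before full moon the principal value applies: θ = 78.5°.
At 360°/29.53 d per day, 78.5° corresponds to 6.44 days.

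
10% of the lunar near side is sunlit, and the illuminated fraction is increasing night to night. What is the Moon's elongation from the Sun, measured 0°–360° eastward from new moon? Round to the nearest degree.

cos θ = 1 − 2f = 0.800, giving a principal value of 36.9°.
Before full moon the principal value applies: θ = 36.9°.

37°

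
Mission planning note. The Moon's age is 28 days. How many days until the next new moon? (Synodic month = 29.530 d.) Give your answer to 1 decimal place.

The next new moon completes the synodic month: 29.530 − 28 = 1.530 days.

1.5 days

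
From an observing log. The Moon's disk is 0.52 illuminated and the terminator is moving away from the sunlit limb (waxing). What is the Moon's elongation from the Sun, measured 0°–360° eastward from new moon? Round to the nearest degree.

From f = (1 − cos θ)/2: cos θ = 1 − 2×0.52 = -0.040; arccos → 92.3°.
The Moon is waxing (0°–180°), so θ = 92.3° directly.

92°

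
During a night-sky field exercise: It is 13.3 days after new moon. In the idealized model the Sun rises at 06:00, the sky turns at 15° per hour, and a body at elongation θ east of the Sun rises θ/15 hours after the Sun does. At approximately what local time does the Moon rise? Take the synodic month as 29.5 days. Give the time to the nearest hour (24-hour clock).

17:00

Phase angle: θ = 360°·(13.3 d)/(29.5 d) = 162.3°.
At 15° of sky rotation per hour, 162.3° corresponds to a 10.82 h lag.
06:00 + 10.82 h ≈ 16:49 → 17:00 to the nearest hour.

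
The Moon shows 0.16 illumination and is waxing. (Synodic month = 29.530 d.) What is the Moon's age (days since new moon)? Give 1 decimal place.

3.9 days

Invert f = (1 − cos θ)/2 to get cos θ = 1 − 2(0.16) = 0.680, hence θ₀ = arccos 0.680 = 47.2°.
Waxing ⇒ before full, so θ = 47.2°.
That fraction of the synodic month is 47.2/360 × 29.530 d ≈ 3.87 d.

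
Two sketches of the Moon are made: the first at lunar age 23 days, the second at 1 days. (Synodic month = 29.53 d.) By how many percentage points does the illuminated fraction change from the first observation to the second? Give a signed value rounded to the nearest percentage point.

-40 percentage points

θ₁ = 360° × 23/29.53 = 280.4°, f₁ = (1 − cos θ₁)/2 = 0.410.
θ₂ = 360° × 1/29.53 = 12.2°, f₂ = (1 − cos θ₂)/2 = 0.011.
Change = f₂ − f₁ = -0.399 → -40 percentage points.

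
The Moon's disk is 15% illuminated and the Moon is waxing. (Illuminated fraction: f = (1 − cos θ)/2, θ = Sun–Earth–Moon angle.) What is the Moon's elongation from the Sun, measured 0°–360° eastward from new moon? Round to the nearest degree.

cos θ = 1 − 2f = 0.700, giving a principal value of 45.6°.
The Moon is waxing (0°–180°), so θ = 45.6° directly.

46°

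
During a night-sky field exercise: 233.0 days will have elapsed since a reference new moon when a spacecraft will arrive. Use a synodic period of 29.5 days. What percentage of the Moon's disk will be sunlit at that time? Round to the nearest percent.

233.0/29.5 = 7.898 lunations, so 7 complete cycles and 26.50 d into the next.
Phase angle: θ = 360°·(26.50 d)/(29.5 d) = 323.4°.
With cos θ = 0.803, the lit fraction is (1 − 0.803)/2 ≈ 0.099, so 10%.

10%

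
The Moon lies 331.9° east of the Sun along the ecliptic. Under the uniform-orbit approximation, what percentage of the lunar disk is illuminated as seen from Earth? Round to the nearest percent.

cos 331.9° = 0.882, so f = (1 − 0.882)/2 = 0.059, i.e. 6%.

6%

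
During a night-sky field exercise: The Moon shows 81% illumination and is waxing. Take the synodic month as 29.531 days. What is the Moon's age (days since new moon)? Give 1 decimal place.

10.5 days

cos θ = 1 − 2f = -0.620, giving a principal value of 128.3°.
Before full moon the principal value applies: θ = 128.3°.
At 360°/29.531 d per day, 128.3° corresponds to 10.53 days.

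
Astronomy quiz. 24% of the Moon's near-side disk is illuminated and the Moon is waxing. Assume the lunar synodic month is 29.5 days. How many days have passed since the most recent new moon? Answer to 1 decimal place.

cos θ = 1 − 2f = 0.520, giving a principal value of 58.7°.
The Moon is waxing (0°–180°), so θ = 58.7° directly.
Age = 29.5 × 58.7°/360° ≈ 4.81 days.

4.8 days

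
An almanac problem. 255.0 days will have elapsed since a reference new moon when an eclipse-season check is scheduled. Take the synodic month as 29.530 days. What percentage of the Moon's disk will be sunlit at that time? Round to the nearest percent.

255.0 d spans 8 complete synodic months (8 × 29.530 = 236.24 d) plus 18.76 d.
The Moon has covered 18.76/29.530 of its cycle, so θ ≈ 360° × 18.76/29.530 = 228.7°.
cos 228.7° = (-0.660), so f = (1 − (-0.660))/2 = 0.830, so 83%.

83%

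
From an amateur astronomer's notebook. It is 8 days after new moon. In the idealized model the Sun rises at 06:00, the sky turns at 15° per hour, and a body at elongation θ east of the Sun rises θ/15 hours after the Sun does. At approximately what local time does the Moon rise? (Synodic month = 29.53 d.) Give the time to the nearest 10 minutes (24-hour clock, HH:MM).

12:30

Elongation θ = 360° × 8/29.53 ≈ 97.5°.
Delay after the Sun = 97.5° / (15°/h) ≈ 6.50 h.
06:00 + 6.502 h ≈ 12:30 → 12:30 to the nearest ten minutes.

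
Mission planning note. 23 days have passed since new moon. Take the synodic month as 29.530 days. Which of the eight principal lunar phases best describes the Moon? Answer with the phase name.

θ ≈ 360° × 23/29.530 = 280°, which falls in the last quarter sector.

last quarter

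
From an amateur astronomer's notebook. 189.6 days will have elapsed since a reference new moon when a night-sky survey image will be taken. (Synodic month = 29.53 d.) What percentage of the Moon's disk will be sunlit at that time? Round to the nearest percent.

94%

189.6/29.53 = 6.421 lunations, so 6 complete cycles and 12.42 d into the next.
Phase angle: θ = 360°·(12.42 d)/(29.53 d) = 151.4°.
cos 151.4° = (-0.878), so f = (1 − (-0.878))/2 = 0.939, so 94%.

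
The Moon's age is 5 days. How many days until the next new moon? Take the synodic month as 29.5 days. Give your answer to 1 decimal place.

24.5 days

The next new moon completes the synodic month: 29.5 − 5 = 24.500 days.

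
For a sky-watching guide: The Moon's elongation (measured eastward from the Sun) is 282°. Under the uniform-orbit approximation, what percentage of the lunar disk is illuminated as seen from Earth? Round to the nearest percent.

cos 282° = 0.208, so f = (1 − 0.208)/2 = 0.396, i.e. 40%.

40%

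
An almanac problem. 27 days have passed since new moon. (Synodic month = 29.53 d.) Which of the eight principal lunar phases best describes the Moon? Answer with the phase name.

θ ≈ 360° × 27/29.53 = 329°, which falls in the waning crescent sector.

waning crescent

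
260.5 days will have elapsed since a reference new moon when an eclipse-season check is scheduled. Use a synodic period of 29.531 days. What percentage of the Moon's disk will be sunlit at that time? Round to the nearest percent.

Reduce mod P: 260.5 − 8×29.531 = 24.25 d into the current lunation.
Elongation θ = 360° × 24.25/29.531 ≈ 295.6°.
Illuminated fraction = (1 − cos 295.6°)/2 = (1 − 0.433)/2 ≈ 0.284, so 28%.

28%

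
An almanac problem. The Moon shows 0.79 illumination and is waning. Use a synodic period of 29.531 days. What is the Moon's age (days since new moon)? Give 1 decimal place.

19.2 days

cos θ = 1 − 2f = -0.580, giving a principal value of 125.5°.
Waning ⇒ past full, so θ = 360° − 125.5° = 234.5°.
At 360°/29.531 d per day, 234.5° corresponds to 19.24 days.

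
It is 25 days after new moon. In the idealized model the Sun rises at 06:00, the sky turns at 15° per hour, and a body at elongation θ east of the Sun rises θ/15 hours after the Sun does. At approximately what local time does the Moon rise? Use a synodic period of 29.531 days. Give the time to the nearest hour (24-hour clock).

02:00

The Moon has covered 25/29.531 of its cycle, so θ ≈ 360° × 25/29.531 = 304.8°.
Delay after the Sun = 304.8° / (15°/h) ≈ 20.32 h.
06:00 + 20.32 h ≈ 02:19 → 02:00 to the nearest hour.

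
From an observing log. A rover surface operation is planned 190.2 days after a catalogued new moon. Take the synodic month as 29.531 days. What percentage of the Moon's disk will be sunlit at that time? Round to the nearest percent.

97%

190.2/29.531 = 6.441 lunations, so 6 complete cycles and 13.01 d into the next.
Elongation θ = 360° × 13.01/29.531 ≈ 158.6°.
With cos θ = (-0.931), the lit fraction is (1 − (-0.931))/2 ≈ 0.966, so 97%.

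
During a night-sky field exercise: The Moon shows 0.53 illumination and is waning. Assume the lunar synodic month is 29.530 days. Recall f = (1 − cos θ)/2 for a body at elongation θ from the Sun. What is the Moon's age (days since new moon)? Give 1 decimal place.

21.9 days

cos θ = 1 − 2f = -0.060, giving a principal value of 93.4°.
A waning Moon lies in 180°–360°, so θ = 360° − 93.4° = 266.6°.
Age = 29.530 × 266.6°/360° ≈ 21.87 days.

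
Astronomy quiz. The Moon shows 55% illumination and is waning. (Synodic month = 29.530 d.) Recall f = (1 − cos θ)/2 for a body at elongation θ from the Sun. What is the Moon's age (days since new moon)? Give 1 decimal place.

21.7 days

Invert f = (1 − cos θ)/2 to get cos θ = 1 − 2(0.55) = -0.100, hence θ₀ = arccos -0.100 = 95.7°.
Since the Moon is past full (waning), take the reflex angle: θ = 360° − 95.7° = 264.3°.
That fraction of the synodic month is 264.3/360 × 29.530 d ≈ 21.68 d.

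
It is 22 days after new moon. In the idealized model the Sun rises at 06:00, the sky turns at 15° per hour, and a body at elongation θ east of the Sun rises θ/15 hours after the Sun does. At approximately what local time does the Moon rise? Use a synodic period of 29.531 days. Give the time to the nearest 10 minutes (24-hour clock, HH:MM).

Phase angle: θ = 360°·(22 d)/(29.531 d) = 268.2°.
Delay after the Sun = 268.2° / (15°/h) ≈ 17.88 h.
06:00 + 17.880 h ≈ 23:53 → 23:50 to the nearest ten minutes.

23:50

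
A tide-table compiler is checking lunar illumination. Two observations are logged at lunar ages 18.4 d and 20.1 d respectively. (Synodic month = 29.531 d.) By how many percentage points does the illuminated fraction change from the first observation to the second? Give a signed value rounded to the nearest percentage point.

-15 percentage points

First observation: θ = 360°·18.4/29.531 = 224.3°, so f = 0.858.
Second observation: θ = 245.0°, f = 0.711.
Δf = 0.711 − 0.858 = -0.147, i.e. -15 pp.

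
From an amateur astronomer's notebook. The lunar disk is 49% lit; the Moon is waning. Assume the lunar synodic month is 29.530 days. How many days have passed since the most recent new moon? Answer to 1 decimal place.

22.2 days

Invert f = (1 − cos θ)/2 to get cos θ = 1 − 2(0.49) = 0.020, hence θ₀ = arccos 0.020 = 88.9°.
Waning ⇒ past full, so θ = 360° − 88.9° = 271.1°.
At 360°/29.530 d per day, 271.1° corresponds to 22.24 days.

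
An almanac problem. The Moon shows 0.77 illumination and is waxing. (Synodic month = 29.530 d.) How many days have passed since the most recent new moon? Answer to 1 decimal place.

Invert f = (1 − cos θ)/2 to get cos θ = 1 − 2(0.77) = -0.540, hence θ₀ = arccos -0.540 = 122.7°.
Waxing ⇒ before full, so θ = 122.7°.
At 360°/29.530 d per day, 122.7° corresponds to 10.06 days.

10.1 days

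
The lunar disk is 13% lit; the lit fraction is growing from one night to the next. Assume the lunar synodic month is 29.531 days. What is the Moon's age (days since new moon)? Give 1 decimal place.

3.5 days

Invert f = (1 − cos θ)/2 to get cos θ = 1 − 2(0.13) = 0.740, hence θ₀ = arccos 0.740 = 42.3°.
The Moon is waxing (0°–180°), so θ = 42.3° directly.
That fraction of the synodic month is 42.3/360 × 29.531 d ≈ 3.47 d.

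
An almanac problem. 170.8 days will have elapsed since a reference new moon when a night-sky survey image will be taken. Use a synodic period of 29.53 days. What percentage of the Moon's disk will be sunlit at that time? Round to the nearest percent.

39%

170.8 d spans 5 complete synodic months (5 × 29.53 = 147.65 d) plus 23.15 d.
Elongation θ = 360° × 23.15/29.53 ≈ 282.2°.
With cos θ = 0.212, the lit fraction is (1 − 0.212)/2 ≈ 0.394, so 39%.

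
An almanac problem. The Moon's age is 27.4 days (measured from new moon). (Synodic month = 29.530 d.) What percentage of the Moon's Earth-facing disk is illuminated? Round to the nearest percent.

Phase angle: θ = 360°·(27.4 d)/(29.530 d) = 334.0°.
cos 334.0° = 0.899, so f = (1 − 0.899)/2 = 0.050, so 5%.

5%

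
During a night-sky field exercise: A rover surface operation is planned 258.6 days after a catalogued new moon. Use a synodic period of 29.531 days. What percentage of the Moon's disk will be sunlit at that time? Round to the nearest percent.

48%

Reduce mod P: 258.6 − 8×29.531 = 22.35 d into the current lunation.
Phase angle: θ = 360°·(22.35 d)/(29.531 d) = 272.5°.
cos 272.5° = 0.043, so f = (1 − 0.043)/2 = 0.478, so 48%.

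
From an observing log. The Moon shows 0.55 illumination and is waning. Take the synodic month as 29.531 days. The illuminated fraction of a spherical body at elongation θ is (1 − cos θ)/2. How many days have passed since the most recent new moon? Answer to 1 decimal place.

cos θ = 1 − 2f = -0.100, giving a principal value of 95.7°.
A waning Moon lies in 180°–360°, so θ = 360° − 95.7° = 264.3°.
At 360°/29.531 d per day, 264.3° corresponds to 21.68 days.

21.7 days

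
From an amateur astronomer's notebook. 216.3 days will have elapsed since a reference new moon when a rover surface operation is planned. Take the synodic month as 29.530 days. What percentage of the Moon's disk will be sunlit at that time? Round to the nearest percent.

73%

216.3/29.530 = 7.325 lunations, so 7 complete cycles and 9.59 d into the next.
The Moon has covered 9.59/29.530 of its cycle, so θ ≈ 360° × 9.59/29.530 = 116.9°.
cos 116.9° = (-0.453), so f = (1 − (-0.453))/2 = 0.726, so 73%.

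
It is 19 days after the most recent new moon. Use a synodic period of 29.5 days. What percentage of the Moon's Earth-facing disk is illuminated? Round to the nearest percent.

81%

Phase angle: θ = 360°·(19 d)/(29.5 d) = 231.9°.
cos 231.9° = (-0.618), so f = (1 − (-0.618))/2 = 0.809, so 81%.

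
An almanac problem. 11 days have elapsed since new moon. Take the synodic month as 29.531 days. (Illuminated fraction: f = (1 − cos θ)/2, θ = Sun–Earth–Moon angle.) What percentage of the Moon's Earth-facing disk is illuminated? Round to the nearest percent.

Elongation θ = 360° × 11/29.531 ≈ 134.1°.
With cos θ = (-0.696), the lit fraction is (1 − (-0.696))/2 ≈ 0.848, so 85%.

85%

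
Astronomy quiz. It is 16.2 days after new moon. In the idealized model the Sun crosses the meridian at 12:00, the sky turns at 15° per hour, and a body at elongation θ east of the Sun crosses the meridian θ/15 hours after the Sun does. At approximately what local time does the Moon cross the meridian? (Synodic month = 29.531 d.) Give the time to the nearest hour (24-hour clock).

Phase angle: θ = 360°·(16.2 d)/(29.531 d) = 197.5°.
Delay after the Sun = 197.5° / (15°/h) ≈ 13.17 h.
12:00 + 13.17 h ≈ 01:10 → 01:00 to the nearest hour.

01:00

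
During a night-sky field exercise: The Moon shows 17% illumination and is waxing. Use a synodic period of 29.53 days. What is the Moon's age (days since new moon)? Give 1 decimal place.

Invert f = (1 − cos θ)/2 to get cos θ = 1 − 2(0.17) = 0.660, hence θ₀ = arccos 0.660 = 48.7°.
Waxing ⇒ before full, so θ = 48.7°.
Age = 29.53 × 48.7°/360° ≈ 3.99 days.

4.0 days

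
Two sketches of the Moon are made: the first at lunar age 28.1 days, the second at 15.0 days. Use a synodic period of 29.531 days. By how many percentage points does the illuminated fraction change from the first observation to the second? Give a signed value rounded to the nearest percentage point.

First observation: θ = 360°·28.1/29.531 = 342.6°, so f = 0.023.
Second observation: θ = 182.9°, f = 0.999.
Δf = 0.999 − 0.023 = +0.976, i.e. +98 pp.

+98 pp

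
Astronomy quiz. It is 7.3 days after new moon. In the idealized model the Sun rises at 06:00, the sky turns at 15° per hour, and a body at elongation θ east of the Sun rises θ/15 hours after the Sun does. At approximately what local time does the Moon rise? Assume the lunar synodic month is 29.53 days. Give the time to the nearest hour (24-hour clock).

12:00

Elongation θ = 360° × 7.3/29.53 ≈ 89.0°.
Delay after the Sun = 89.0° / (15°/h) ≈ 5.93 h.
06:00 + 5.93 h ≈ 11:56 → 12:00 to the nearest hour.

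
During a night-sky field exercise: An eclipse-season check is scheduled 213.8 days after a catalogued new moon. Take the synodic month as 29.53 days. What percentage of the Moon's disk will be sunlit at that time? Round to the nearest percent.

47%

213.8 d spans 7 complete synodic months (7 × 29.53 = 206.71 d) plus 7.09 d.
Phase angle: θ = 360°·(7.09 d)/(29.53 d) = 86.4°.
Illuminated fraction = (1 − cos 86.4°)/2 = (1 − 0.062)/2 ≈ 0.469, so 47%.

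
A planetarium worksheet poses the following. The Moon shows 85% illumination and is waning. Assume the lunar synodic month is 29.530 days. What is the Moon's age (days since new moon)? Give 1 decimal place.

18.5 days

cos θ = 1 − 2f = -0.700, giving a principal value of 134.4°.
A waning Moon lies in 180°–360°, so θ = 360° − 134.4° = 225.6°.
At 360°/29.530 d per day, 225.6° corresponds to 18.50 days.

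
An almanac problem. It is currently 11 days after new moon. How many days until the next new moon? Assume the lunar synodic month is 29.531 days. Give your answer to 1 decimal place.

One full lunation from the last new moon is 29.531 d; remaining = 29.531 − 11 = 18.531 d.

18.5 days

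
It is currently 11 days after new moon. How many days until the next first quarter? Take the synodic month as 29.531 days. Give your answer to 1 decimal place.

First quarter occurs at elongation 90°, i.e. at age 29.531 × 90/360 = 7.383 d.
This lunation's first quarter (7.383 d) has passed, so add one period: 36.914 − 11 = 25.914 days.

25.9 days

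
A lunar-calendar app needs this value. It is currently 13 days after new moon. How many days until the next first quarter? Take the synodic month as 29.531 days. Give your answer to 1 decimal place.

First quarter is 0.25 of the way through the cycle: age 0.25 × 29.531 = 7.383 d.
This lunation's first quarter (7.383 d) has passed, so add one period: 36.914 − 13 = 23.914 days.

23.9 days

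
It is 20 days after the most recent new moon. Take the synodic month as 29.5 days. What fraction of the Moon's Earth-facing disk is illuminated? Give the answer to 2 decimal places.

0.72

Elongation θ = 360° × 20/29.5 ≈ 244.1°.
Illuminated fraction = (1 − cos 244.1°)/2 = (1 − (-0.437))/2 ≈ 0.719.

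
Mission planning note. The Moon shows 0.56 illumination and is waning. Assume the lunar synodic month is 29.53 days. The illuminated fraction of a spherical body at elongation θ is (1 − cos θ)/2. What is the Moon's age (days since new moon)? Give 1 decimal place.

21.6 days

cos θ = 1 − 2f = -0.120, giving a principal value of 96.9°.
Waning ⇒ past full, so θ = 360° − 96.9° = 263.1°.
At 360°/29.53 d per day, 263.1° corresponds to 21.58 days.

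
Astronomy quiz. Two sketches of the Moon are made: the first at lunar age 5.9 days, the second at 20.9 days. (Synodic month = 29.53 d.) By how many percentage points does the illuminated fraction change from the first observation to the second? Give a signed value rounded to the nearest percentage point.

First observation: θ = 360°·5.9/29.53 = 71.9°, so f = 0.345.
Second observation: θ = 254.8°, f = 0.631.
Δf = 0.631 − 0.345 = +0.286, i.e. +29 pp.

+29 pp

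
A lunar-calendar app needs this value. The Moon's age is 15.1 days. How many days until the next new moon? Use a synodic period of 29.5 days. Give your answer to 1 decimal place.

One full lunation from the last new moon is 29.5 d; remaining = 29.5 − 15.1 = 14.400 d.

14.4 days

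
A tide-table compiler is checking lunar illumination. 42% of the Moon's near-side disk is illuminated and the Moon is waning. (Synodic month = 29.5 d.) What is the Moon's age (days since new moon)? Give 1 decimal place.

cos θ = 1 − 2f = 0.160, giving a principal value of 80.8°.
Waning ⇒ past full, so θ = 360° − 80.8° = 279.2°.
At 360°/29.5 d per day, 279.2° corresponds to 22.88 days.

22.9 days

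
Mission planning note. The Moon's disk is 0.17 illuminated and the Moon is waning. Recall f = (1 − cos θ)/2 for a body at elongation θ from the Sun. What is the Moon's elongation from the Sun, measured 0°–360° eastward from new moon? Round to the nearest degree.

311°

Invert f = (1 − cos θ)/2 to get cos θ = 1 − 2(0.17) = 0.660, hence θ₀ = arccos 0.660 = 48.7°.
Waning ⇒ past full, so θ = 360° − 48.7° = 311.3°.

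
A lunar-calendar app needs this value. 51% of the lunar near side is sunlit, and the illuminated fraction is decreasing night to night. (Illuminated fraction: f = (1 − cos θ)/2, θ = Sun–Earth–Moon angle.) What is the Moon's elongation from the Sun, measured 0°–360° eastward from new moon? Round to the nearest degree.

269°

Invert f = (1 − cos θ)/2 to get cos θ = 1 − 2(0.51) = -0.020, hence θ₀ = arccos -0.020 = 91.1°.
Since the Moon is past full (waning), take the reflex angle: θ = 360° − 91.1° = 268.9°.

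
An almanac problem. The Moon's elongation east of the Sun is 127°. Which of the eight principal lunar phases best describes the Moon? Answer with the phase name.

127° lies in the waxing gibbous sector of the 8-phase cycle.

waxing gibbous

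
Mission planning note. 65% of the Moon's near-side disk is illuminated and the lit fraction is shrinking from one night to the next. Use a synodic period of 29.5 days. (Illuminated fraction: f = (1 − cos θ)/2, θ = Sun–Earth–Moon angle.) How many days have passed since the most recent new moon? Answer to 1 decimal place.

20.7 days

From f = (1 − cos θ)/2: cos θ = 1 − 2×0.65 = -0.300; arccos → 107.5°.
Waning ⇒ past full, so θ = 360° − 107.5° = 252.5°.
At 360°/29.5 d per day, 252.5° corresponds to 20.69 days.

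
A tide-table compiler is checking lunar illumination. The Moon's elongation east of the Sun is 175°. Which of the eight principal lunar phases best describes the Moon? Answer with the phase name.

The full moon sector spans roughly 158°–202°; 175° falls inside it.

full moon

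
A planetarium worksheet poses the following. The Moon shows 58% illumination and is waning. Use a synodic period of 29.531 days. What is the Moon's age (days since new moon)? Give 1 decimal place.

cos θ = 1 − 2f = -0.160, giving a principal value of 99.2°.
Waning ⇒ past full, so θ = 360° − 99.2° = 260.8°.
Age = 29.531 × 260.8°/360° ≈ 21.39 days.

21.4 days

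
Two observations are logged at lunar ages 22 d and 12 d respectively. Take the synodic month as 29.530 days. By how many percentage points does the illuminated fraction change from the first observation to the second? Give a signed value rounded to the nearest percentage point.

First observation: θ = 360°·22/29.530 = 268.2°, so f = 0.516.
Second observation: θ = 146.3°, f = 0.916.
Δf = 0.916 − 0.516 = +0.400, i.e. +40 pp.

+40 pp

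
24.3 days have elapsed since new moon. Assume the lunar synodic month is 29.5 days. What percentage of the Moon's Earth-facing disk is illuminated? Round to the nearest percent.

28%

Elongation θ = 360° × 24.3/29.5 ≈ 296.5°.
With cos θ = 0.447, the lit fraction is (1 − 0.447)/2 ≈ 0.277, so 28%.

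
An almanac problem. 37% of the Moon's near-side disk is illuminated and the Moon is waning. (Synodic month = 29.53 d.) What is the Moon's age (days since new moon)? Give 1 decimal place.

From f = (1 − cos θ)/2: cos θ = 1 − 2×0.37 = 0.260; arccos → 74.9°.
A waning Moon lies in 180°–360°, so θ = 360° − 74.9° = 285.1°.
At 360°/29.53 d per day, 285.1° corresponds to 23.38 days.

23.4 days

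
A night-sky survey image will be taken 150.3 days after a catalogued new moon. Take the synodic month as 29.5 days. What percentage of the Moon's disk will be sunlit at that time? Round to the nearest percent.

Reduce mod P: 150.3 − 5×29.5 = 2.80 d into the current lunation.
Phase angle: θ = 360°·(2.80 d)/(29.5 d) = 34.2°.
cos 34.2° = 0.827, so f = (1 − 0.827)/2 = 0.086, so 9%.

9%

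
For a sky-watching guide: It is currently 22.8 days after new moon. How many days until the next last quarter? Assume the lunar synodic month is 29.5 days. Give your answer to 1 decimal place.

28.8 days

Last quarter occurs at elongation 270°, i.e. at age 29.5 × 270/360 = 22.125 d.
Already past this cycle's last quarter; the next is at 22.125 + 29.5 = 51.625 d, so 51.625 − 22.8 = 28.825 days.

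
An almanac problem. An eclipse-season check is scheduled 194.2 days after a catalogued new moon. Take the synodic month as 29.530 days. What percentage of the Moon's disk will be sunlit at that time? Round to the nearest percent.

94%

194.2/29.530 = 6.576 lunations, so 6 complete cycles and 17.02 d into the next.
Phase angle: θ = 360°·(17.02 d)/(29.530 d) = 207.5°.
Illuminated fraction = (1 − cos 207.5°)/2 = (1 − (-0.887))/2 ≈ 0.944, so 94%.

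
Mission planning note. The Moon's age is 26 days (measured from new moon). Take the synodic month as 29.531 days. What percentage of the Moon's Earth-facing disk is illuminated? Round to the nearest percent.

Elongation θ = 360° × 26/29.531 ≈ 317.0°.
cos 317.0° = 0.731, so f = (1 − 0.731)/2 = 0.135, so 13%.

13%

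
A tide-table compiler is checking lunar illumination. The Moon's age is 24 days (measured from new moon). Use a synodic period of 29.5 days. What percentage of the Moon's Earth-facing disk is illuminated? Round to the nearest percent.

Phase angle: θ = 360°·(24 d)/(29.5 d) = 292.9°.
Illuminated fraction = (1 − cos 292.9°)/2 = (1 − 0.389)/2 ≈ 0.306, so 31%.

31%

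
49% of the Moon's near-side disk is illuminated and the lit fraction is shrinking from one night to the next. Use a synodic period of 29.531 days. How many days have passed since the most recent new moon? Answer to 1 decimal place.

cos θ = 1 − 2f = 0.020, giving a principal value of 88.9°.
A waning Moon lies in 180°–360°, so θ = 360° − 88.9° = 271.1°.
That fraction of the synodic month is 271.1/360 × 29.531 d ≈ 22.24 d.

22.2 days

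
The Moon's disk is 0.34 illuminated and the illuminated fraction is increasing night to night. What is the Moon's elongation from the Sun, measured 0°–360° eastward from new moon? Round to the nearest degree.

71°

Invert f = (1 − cos θ)/2 to get cos θ = 1 − 2(0.34) = 0.320, hence θ₀ = arccos 0.320 = 71.3°.
Before full moon the principal value applies: θ = 71.3°.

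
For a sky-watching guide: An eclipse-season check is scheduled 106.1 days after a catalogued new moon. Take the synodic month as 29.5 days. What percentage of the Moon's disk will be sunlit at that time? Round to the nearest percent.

91%

106.1/29.5 = 3.597 lunations, so 3 complete cycles and 17.60 d into the next.
Phase angle: θ = 360°·(17.60 d)/(29.5 d) = 214.8°.
With cos θ = (-0.821), the lit fraction is (1 − (-0.821))/2 ≈ 0.911, so 91%.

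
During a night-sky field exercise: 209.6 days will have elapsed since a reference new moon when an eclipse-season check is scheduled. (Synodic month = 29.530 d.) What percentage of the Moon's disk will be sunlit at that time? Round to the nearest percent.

9%

Reduce mod P: 209.6 − 7×29.530 = 2.89 d into the current lunation.
Phase angle: θ = 360°·(2.89 d)/(29.530 d) = 35.2°.
Illuminated fraction = (1 − cos 35.2°)/2 = (1 − 0.817)/2 ≈ 0.092, so 9%.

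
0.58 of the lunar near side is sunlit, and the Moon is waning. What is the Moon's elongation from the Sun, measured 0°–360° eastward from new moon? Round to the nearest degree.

261°

cos θ = 1 − 2f = -0.160, giving a principal value of 99.2°.
A waning Moon lies in 180°–360°, so θ = 360° − 99.2° = 260.8°.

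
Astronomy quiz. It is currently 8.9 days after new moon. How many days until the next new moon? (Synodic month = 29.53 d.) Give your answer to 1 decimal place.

20.6 days

One full lunation from the last new moon is 29.53 d; remaining = 29.53 − 8.9 = 20.630 d.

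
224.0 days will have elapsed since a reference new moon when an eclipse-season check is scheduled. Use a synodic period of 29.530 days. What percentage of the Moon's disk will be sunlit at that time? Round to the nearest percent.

93%

224.0/29.530 = 7.586 lunations, so 7 complete cycles and 17.29 d into the next.
The Moon has covered 17.29/29.530 of its cycle, so θ ≈ 360° × 17.29/29.530 = 210.8°.
With cos θ = (-0.859), the lit fraction is (1 − (-0.859))/2 ≈ 0.930, so 93%.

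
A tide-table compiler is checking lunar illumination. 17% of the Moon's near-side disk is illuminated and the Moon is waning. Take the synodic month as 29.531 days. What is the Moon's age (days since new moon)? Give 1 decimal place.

cos θ = 1 − 2f = 0.660, giving a principal value of 48.7°.
Since the Moon is past full (waning), take the reflex angle: θ = 360° − 48.7° = 311.3°.
Age = 29.531 × 311.3°/360° ≈ 25.54 days.

25.5 days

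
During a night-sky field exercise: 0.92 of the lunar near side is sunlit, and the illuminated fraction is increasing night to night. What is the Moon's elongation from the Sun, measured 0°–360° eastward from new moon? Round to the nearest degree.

Invert f = (1 − cos θ)/2 to get cos θ = 1 − 2(0.92) = -0.840, hence θ₀ = arccos -0.840 = 147.1°.
Waxing ⇒ before full, so θ = 147.1°.

147°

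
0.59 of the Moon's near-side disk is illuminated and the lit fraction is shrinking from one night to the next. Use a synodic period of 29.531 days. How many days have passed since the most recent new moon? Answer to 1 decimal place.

21.3 days

cos θ = 1 − 2f = -0.180, giving a principal value of 100.4°.
Since the Moon is past full (waning), take the reflex angle: θ = 360° − 100.4° = 259.6°.
Age = 29.531 × 259.6°/360° ≈ 21.30 days.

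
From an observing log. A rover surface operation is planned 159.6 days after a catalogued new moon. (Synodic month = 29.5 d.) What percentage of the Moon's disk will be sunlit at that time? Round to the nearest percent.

Reduce mod P: 159.6 − 5×29.5 = 12.10 d into the current lunation.
Elongation θ = 360° × 12.10/29.5 ≈ 147.7°.
Illuminated fraction = (1 − cos 147.7°)/2 = (1 − (-0.845))/2 ≈ 0.922, so 92%.

92%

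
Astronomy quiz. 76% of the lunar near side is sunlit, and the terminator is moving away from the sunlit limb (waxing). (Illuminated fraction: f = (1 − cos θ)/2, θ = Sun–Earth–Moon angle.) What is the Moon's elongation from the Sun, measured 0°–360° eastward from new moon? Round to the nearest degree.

cos θ = 1 − 2f = -0.520, giving a principal value of 121.3°.
The Moon is waxing (0°–180°), so θ = 121.3° directly.

121°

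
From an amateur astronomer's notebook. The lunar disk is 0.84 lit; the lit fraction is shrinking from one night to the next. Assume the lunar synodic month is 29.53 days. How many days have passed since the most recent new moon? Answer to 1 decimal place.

cos θ = 1 − 2f = -0.680, giving a principal value of 132.8°.
A waning Moon lies in 180°–360°, so θ = 360° − 132.8° = 227.2°.
At 360°/29.53 d per day, 227.2° corresponds to 18.63 days.

18.6 days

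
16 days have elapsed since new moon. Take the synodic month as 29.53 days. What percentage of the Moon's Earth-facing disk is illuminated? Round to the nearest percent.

98%

Elongation θ = 360° × 16/29.53 ≈ 195.1°.
With cos θ = (-0.966), the lit fraction is (1 − (-0.966))/2 ≈ 0.983, so 98%.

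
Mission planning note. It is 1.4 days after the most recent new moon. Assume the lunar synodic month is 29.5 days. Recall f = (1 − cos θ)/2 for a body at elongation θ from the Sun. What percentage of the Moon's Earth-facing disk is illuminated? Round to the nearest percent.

Phase angle: θ = 360°·(1.4 d)/(29.5 d) = 17.1°.
With cos θ = 0.956, the lit fraction is (1 − 0.956)/2 ≈ 0.022, so 2%.

2%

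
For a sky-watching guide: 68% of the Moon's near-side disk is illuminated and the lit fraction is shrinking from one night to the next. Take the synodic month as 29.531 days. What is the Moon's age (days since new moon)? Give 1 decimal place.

20.4 days

Invert f = (1 − cos θ)/2 to get cos θ = 1 − 2(0.68) = -0.360, hence θ₀ = arccos -0.360 = 111.1°.
Waning ⇒ past full, so θ = 360° − 111.1° = 248.9°.
Age = 29.531 × 248.9°/360° ≈ 20.42 days.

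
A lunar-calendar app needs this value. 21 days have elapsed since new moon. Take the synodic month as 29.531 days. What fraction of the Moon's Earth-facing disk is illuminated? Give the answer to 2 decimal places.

0.62

The Moon has covered 21/29.531 of its cycle, so θ ≈ 360° × 21/29.531 = 256.0°.
With cos θ = (-0.242), the lit fraction is (1 − (-0.242))/2 ≈ 0.621.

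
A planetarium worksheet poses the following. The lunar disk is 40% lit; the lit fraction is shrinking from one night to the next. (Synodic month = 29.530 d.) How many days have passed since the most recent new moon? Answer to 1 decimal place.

Invert f = (1 − cos θ)/2 to get cos θ = 1 − 2(0.40) = 0.200, hence θ₀ = arccos 0.200 = 78.5°.
Since the Moon is past full (waning), take the reflex angle: θ = 360° − 78.5° = 281.5°.
That fraction of the synodic month is 281.5/360 × 29.530 d ≈ 23.09 d.

23.1 days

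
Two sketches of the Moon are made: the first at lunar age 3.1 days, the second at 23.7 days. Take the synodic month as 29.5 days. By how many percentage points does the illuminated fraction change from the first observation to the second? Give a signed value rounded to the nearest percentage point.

θ₁ = 360° × 3.1/29.5 = 37.8°, f₁ = (1 − cos θ₁)/2 = 0.105.
θ₂ = 360° × 23.7/29.5 = 289.2°, f₂ = (1 − cos θ₂)/2 = 0.335.
Change = f₂ − f₁ = +0.230 → +23 percentage points.

+23 pp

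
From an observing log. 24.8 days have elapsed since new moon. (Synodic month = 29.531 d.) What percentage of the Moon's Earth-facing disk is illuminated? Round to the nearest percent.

The Moon has covered 24.8/29.531 of its cycle, so θ ≈ 360° × 24.8/29.531 = 302.3°.
Illuminated fraction = (1 − cos 302.3°)/2 = (1 − 0.535)/2 ≈ 0.233, so 23%.

23%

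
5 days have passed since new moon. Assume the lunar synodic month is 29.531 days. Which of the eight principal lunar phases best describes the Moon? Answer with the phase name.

At 5/29.531 of the cycle, θ ≈ 61° — the waxing crescent range.

waxing crescent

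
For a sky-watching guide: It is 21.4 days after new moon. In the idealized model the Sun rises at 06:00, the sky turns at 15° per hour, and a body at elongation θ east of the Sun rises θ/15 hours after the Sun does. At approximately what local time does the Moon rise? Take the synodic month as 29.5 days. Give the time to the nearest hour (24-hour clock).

Phase angle: θ = 360°·(21.4 d)/(29.5 d) = 261.2°.
The Moon trails the Sun by θ/15 = 261.2/15 ≈ 17.41 hours.
06:00 + 17.41 h ≈ 23:25 → 23:00 to the nearest hour.

23:00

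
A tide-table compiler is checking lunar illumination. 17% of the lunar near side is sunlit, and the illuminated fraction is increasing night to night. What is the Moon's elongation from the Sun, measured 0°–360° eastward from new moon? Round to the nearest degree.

49°

cos θ = 1 − 2f = 0.660, giving a principal value of 48.7°.
The Moon is waxing (0°–180°), so θ = 48.7° directly.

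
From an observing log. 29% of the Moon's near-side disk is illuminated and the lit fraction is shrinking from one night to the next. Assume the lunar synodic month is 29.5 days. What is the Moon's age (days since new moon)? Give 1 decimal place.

24.2 days

Invert f = (1 − cos θ)/2 to get cos θ = 1 − 2(0.29) = 0.420, hence θ₀ = arccos 0.420 = 65.2°.
Since the Moon is past full (waning), take the reflex angle: θ = 360° − 65.2° = 294.8°.
Age = 29.5 × 294.8°/360° ≈ 24.16 days.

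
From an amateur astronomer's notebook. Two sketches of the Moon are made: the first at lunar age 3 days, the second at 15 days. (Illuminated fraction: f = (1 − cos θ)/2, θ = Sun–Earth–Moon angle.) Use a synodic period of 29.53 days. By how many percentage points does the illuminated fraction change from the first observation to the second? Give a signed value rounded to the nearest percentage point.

+90 pp

θ₁ = 360° × 3/29.53 = 36.6°, f₁ = (1 − cos θ₁)/2 = 0.098.
θ₂ = 360° × 15/29.53 = 182.9°, f₂ = (1 − cos θ₂)/2 = 0.999.
Change = f₂ − f₁ = +0.901 → +90 percentage points.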